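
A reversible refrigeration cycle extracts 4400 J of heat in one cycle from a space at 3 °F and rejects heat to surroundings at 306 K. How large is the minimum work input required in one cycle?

T_C = 3 °F → (3 − 32) × 5/9 = -16.11 °C = 257.04 K.
For a reversible refrigerator, COP_R = T_C/(T_H − T_C) = 257.04/48.96 = 5.2499.
W = Q_C/COP_R = 4400/5.2499 = 838 J.

W_in ≈ 838 J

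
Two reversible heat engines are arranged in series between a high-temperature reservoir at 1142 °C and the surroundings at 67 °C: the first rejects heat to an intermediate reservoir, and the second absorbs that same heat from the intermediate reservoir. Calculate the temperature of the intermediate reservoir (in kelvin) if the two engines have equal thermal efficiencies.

T_m ≈ 693.8 K

T_H = 1142 °C → 1142 + 273.15 = 1415.15 K.
T_C = 67 °C → 67 + 273.15 = 340.15 K.
Equal efficiencies require 1 − T_m/T_H = 1 − T_C/T_m, i.e. T_m/T_H = T_C/T_m, so T_m = √(T_H·T_C) = √(1415.15 × 340.15) = 693.8 K.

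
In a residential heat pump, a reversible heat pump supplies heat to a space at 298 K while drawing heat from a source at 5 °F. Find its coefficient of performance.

T_C = 5 °F → (5 − 32) × 5/9 = -15.00 °C = 258.15 K.
For a reversible heat pump, COP_HP = T_H/(T_H − T_C) = 298.00/(298.00 − 258.15) = 7.478.

COP_HP ≈ 7.478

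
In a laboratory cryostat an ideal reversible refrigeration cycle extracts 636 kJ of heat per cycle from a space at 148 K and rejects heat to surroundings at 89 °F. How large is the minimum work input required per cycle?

W_in ≈ 674 kJ

T_H = 89 °F → (89 − 32) × 5/9 = 31.67 °C = 304.82 K.
The reversible coefficient of performance is COP_R = T_C/(T_H − T_C) = 148.00/156.82 = 0.9438.
W = Q_C/COP_R = 636/0.9438 = 674 kJ.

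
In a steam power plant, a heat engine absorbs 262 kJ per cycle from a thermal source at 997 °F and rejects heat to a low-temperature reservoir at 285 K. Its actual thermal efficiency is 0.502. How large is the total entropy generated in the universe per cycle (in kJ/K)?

T_H = 997 °F → (997 − 32) × 5/9 = 536.11 °C = 809.26 K.
W = η·Q_H = 0.502 × 262 = 131.5 kJ, so Q_C = Q_H − W = 130.5 kJ.
Reservoir entropy changes: ΔS_H = −Q_H/T_H = −262/809.26 = -0.3238 kJ/K and ΔS_C = +Q_C/T_C = 130.5/285.00 = 0.4578 kJ/K.
ΔS_univ = −Q_H/T_H + Q_C/T_C = 0.134 kJ/K (> 0, since η = 0.502 < η_Carnot = 0.648).

ΔS_univ ≈ 0.134 kJ/K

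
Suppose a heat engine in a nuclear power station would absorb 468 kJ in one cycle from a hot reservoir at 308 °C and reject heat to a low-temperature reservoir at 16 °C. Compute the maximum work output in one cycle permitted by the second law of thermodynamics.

T_H = 308 °C → 308 + 273.15 = 581.15 K.
T_C = 16 °C → 16 + 273.15 = 289.15 K.
The second-law ceiling is the Carnot efficiency, η_max = 1 − T_C/T_H = 1 − 289.15/581.15 = 0.5025.
W_max = η_max · Q_H = 0.5025 × 468 = 235 kJ.

W_max ≈ 235 kJ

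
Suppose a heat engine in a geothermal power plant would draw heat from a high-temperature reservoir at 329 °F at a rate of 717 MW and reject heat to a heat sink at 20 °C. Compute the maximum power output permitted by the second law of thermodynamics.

Ẇ_max ≈ 237 MW

T_H = 329 °F → (329 − 32) × 5/9 = 165.00 °C = 438.15 K.
T_C = 20 °C → 20 + 273.15 = 293.15 K.
By the Carnot theorem, η_max = 1 − T_C/T_H = 1 − 293.15/438.15 = 0.3309.
W_max = η_max · Q_H = 0.3309 × 717 = 237 MW.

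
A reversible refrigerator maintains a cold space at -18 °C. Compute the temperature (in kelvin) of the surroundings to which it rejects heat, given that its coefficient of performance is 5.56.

T_C = -18 °C → -18 + 273.15 = 255.15 K.
COP_R = T_C/(T_H − T_C) ⇒ T_H = T_C·(1 + 1/COP_R) = 255.15 × (1 + 1/5.56) = 301 K.

T_H ≈ 301 K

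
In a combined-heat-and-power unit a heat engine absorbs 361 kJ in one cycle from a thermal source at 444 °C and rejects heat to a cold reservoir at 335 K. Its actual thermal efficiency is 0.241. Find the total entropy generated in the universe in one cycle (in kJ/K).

ΔS_univ ≈ 0.3145 kJ/K

T_H = 444 °C → 444 + 273.15 = 717.15 K.
W = η·Q_H = 0.241 × 361 = 87.00 kJ, so Q_C = Q_H − W = 274.0 kJ.
The hot reservoir loses entropy Q_H/T_H = 361/717.15 = 0.5034 kJ/K; the cold reservoir gains Q_C/T_C = 274.0/335.00 = 0.8179 kJ/K.
ΔS_univ = −Q_H/T_H + Q_C/T_C = 0.3145 kJ/K (> 0, since η = 0.241 < η_Carnot = 0.533).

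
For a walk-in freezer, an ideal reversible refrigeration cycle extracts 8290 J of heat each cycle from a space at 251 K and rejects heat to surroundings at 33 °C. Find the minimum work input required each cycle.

T_H = 33 °C → 33 + 273.15 = 306.15 K.
COP_R = T_C/(T_H − T_C) = 251.00/55.15 = 4.5512.
W = Q_C/COP_R = 8290/4.5512 = 1820 J.

W_in ≈ 1820 J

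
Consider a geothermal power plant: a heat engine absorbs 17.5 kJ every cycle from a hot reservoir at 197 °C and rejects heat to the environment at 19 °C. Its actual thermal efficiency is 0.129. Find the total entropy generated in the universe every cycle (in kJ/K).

T_H = 197 °C → 197 + 273.15 = 470.15 K.
T_C = 19 °C → 19 + 273.15 = 292.15 K.
W = η·Q_H = 0.129 × 17.5 = 2.258 kJ, so Q_C = Q_H − W = 15.24 kJ.
The hot reservoir loses entropy Q_H/T_H = 17.5/470.15 = 0.03722 kJ/K; the cold reservoir gains Q_C/T_C = 15.24/292.15 = 0.05217 kJ/K.
ΔS_univ = −Q_H/T_H + Q_C/T_C = 0.01495 kJ/K (> 0, since η = 0.129 < η_Carnot = 0.379).

ΔS_univ ≈ 0.01495 kJ/K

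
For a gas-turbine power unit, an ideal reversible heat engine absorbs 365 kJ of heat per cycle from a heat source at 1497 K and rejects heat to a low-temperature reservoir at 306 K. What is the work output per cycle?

The Carnot efficiency is η = 1 − T_C/T_H = 1 − 306.00/1497.00 = 0.7956.
W = η·Q_H = 0.7956 × 365 = 290 kJ.

W ≈ 290 kJ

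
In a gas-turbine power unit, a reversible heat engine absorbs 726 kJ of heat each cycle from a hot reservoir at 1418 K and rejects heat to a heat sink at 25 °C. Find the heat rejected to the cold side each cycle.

Q_C ≈ 153 kJ

T_C = 25 °C → 25 + 273.15 = 298.15 K.
For a reversible engine, η = 1 − T_C/T_H = 1 − 298.15/1418.00 = 0.7897.
For a reversible cycle Q_C/Q_H = T_C/T_H, so Q_C = 726 × 298.15/1418.00 = 153 kJ.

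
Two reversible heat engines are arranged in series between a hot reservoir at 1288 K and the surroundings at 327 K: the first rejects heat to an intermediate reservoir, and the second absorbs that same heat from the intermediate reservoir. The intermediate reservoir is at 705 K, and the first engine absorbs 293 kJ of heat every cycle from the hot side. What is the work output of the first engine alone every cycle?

W₁ ≈ 133 kJ

First-stage efficiency η₁ = 1 − T_m/T_H = 1 − 705.00/1288.00 = 0.4526.
W₁ = η₁·Q_H = 0.4526 × 293 = 133 kJ.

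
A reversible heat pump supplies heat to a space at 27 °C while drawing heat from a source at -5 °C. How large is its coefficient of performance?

COP_HP ≈ 9.380

T_H = 27 °C → 27 + 273.15 = 300.15 K.
T_C = -5 °C → -5 + 273.15 = 268.15 K.
The Carnot heat-pump COP is COP_HP = T_H/(T_H − T_C) = 300.15/(300.15 − 268.15) = 9.380.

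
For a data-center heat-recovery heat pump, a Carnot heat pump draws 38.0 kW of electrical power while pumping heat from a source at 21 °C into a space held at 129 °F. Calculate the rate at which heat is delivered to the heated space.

Q̇_H ≈ 378 kW

T_H = 129 °F → (129 − 32) × 5/9 = 53.89 °C = 327.04 K.
T_C = 21 °C → 21 + 273.15 = 294.15 K.
The Carnot heat-pump COP is COP_HP = T_H/(T_H − T_C) = 327.04/32.89 = 9.9437.
Q_H = COP_HP · W = 9.9437 × 38.0 = 378 kW.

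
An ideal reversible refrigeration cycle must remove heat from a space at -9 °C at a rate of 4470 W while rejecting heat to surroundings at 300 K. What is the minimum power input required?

T_C = -9 °C → -9 + 273.15 = 264.15 K.
The reversible coefficient of performance is COP_R = T_C/(T_H − T_C) = 264.15/35.85 = 7.3682.
W = Q_C/COP_R = 4470/7.3682 = 606.7 W.

Ẇ_in ≈ 606.7 W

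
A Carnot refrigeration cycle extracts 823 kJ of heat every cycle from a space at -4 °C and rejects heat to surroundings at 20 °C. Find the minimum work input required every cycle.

T_H = 20 °C → 20 + 273.15 = 293.15 K.
T_C = -4 °C → -4 + 273.15 = 269.15 K.
The reversible coefficient of performance is COP_R = T_C/(T_H − T_C) = 269.15/24.00 = 11.2146.
W = Q_C/COP_R = 823/11.2146 = 73.4 kJ.

W_in ≈ 73.4 kJ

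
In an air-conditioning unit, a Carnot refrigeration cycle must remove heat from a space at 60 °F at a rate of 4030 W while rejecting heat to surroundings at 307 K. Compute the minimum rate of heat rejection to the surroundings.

Q̇_H ≈ 4290 W

T_C = 60 °F → (60 − 32) × 5/9 = 15.56 °C = 288.71 K.
For a reversible cycle Q_H/Q_C = T_H/T_C, so Q_H = Q_C·T_H/T_C = 4030 × 307.00/288.71 = 4290 W.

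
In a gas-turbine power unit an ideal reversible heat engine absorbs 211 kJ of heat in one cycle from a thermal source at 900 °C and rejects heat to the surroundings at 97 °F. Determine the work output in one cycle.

T_H = 900 °C → 900 + 273.15 = 1173.15 K.
T_C = 97 °F → (97 − 32) × 5/9 = 36.11 °C = 309.26 K.
Since the cycle is reversible, η = 1 − T_C/T_H = 1 − 309.26/1173.15 = 0.7364.
W = η·Q_H = 0.7364 × 211 = 155 kJ.

W ≈ 155 kJ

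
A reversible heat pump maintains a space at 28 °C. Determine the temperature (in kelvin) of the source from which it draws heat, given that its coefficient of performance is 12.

T_H = 28 °C → 28 + 273.15 = 301.15 K.
COP_HP = T_H/(T_H − T_C) ⇒ T_C = T_H·(COP_HP − 1)/COP_HP = 301.15 × (12 − 1)/12 = 276.1 K.

T_C ≈ 276.1 K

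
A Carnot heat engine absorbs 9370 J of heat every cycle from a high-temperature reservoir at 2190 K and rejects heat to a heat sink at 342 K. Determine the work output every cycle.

For a reversible engine, η = 1 − T_C/T_H = 1 − 342.00/2190.00 = 0.8438.
W = η·Q_H = 0.8438 × 9370 = 7910 J.

W ≈ 7910 J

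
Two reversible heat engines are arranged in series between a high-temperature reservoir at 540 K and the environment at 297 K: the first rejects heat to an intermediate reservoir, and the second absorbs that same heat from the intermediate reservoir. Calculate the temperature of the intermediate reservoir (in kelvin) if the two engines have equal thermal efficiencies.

Equal efficiencies require 1 − T_m/T_H = 1 − T_C/T_m, i.e. T_m/T_H = T_C/T_m, so T_m = √(T_H·T_C) = √(540.00 × 297.00) = 400 K.

T_m ≈ 400 K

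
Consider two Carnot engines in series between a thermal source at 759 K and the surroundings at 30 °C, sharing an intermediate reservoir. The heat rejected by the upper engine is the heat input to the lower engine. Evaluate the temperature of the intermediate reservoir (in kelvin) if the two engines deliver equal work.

T_m ≈ 531 K

T_C = 30 °C → 30 + 273.15 = 303.15 K.
For reversible stages Q_m = Q_H·(T_m/T_H). Setting W₁ = Q_H(1 − T_m/T_H) equal to W₂ = Q_m(1 − T_C/T_m) = Q_H·(T_m − T_C)/T_H gives T_H − T_m = T_m − T_C, so T_m = (T_H + T_C)/2 = (759.00 + 303.15)/2 = 531 K.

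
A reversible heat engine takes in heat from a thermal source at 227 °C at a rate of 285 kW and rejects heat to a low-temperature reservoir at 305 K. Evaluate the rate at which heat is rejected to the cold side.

Q̇_C ≈ 174 kW

T_H = 227 °C → 227 + 273.15 = 500.15 K.
η_rev = 1 − T_C/T_H = 1 − 305.00/500.15 = 0.3902.
For a reversible cycle Q_C/Q_H = T_C/T_H, so Q_C = 285 × 305.00/500.15 = 174 kW.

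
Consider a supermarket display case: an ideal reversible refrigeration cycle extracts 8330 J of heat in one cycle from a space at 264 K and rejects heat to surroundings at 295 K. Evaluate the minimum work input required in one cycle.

For a reversible refrigerator, COP_R = T_C/(T_H − T_C) = 264.00/31.00 = 8.5161.
W = Q_C/COP_R = 8330/8.5161 = 978 J.

W_in ≈ 978 J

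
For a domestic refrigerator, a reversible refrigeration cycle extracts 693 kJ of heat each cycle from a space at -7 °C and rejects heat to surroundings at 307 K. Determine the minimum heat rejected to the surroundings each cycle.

T_C = -7 °C → -7 + 273.15 = 266.15 K.
For a reversible cycle Q_H/Q_C = T_H/T_C, so Q_H = Q_C·T_H/T_C = 693 × 307.00/266.15 = 799 kJ.

Q_H ≈ 799 kJ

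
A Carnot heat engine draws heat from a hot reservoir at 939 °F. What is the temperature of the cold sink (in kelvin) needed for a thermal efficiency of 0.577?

T_H = 939 °F → (939 − 32) × 5/9 = 503.89 °C = 777.04 K.
From η = 1 − T_C/T_H, T_C = T_H·(1 − η) = 777.04 × (1 − 0.577) = 329 K.

T_C ≈ 329 K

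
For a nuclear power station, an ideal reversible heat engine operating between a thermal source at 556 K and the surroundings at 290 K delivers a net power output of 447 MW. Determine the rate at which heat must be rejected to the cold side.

Q̇_C ≈ 487 MW

The Carnot efficiency is η = 1 − T_C/T_H = 1 − 290.00/556.00 = 0.4784.
Since Q_C/Q_H = T_C/T_H and Q_H = W/η, Q_C = W·T_C/(T_H − T_C) = 447 × 290.00/266.00 = 487 MW.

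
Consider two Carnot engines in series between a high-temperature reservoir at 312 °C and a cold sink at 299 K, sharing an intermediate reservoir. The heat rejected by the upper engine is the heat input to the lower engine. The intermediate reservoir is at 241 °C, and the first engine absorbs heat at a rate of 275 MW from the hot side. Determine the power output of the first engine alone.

T_H = 312 °C → 312 + 273.15 = 585.15 K.
T_m = 241 °C → 241 + 273.15 = 514.15 K.
First-stage efficiency η₁ = 1 − T_m/T_H = 1 − 514.15/585.15 = 0.1213.
W₁ = η₁·Q_H = 0.1213 × 275 = 33.4 MW.

Ẇ₁ ≈ 33.4 MW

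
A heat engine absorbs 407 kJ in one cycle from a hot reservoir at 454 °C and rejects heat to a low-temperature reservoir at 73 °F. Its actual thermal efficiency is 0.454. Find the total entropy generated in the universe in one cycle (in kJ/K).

ΔS_univ ≈ 0.191 kJ/K

T_H = 454 °C → 454 + 273.15 = 727.15 K.
T_C = 73 °F → (73 − 32) × 5/9 = 22.78 °C = 295.93 K.
W = η·Q_H = 0.454 × 407 = 184.8 kJ, so Q_C = Q_H − W = 222.2 kJ.
The hot reservoir loses entropy Q_H/T_H = 407/727.15 = 0.5597 kJ/K; the cold reservoir gains Q_C/T_C = 222.2/295.93 = 0.7509 kJ/K.
ΔS_univ = −Q_H/T_H + Q_C/T_C = 0.191 kJ/K (> 0, since η = 0.454 < η_Carnot = 0.593).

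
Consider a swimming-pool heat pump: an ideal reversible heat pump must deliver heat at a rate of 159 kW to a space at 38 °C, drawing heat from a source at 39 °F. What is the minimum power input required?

Ẇ_in ≈ 17.4 kW

T_H = 38 °C → 38 + 273.15 = 311.15 K.
T_C = 39 °F → (39 − 32) × 5/9 = 3.89 °C = 277.04 K.
For a reversible heat pump, COP_HP = T_H/(T_H − T_C) = 311.15/34.11 = 9.1217.
W = Q_H/COP_HP = 159/9.1217 = 17.4 kW.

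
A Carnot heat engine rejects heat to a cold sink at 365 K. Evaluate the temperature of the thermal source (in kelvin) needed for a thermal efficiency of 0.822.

From η = 1 − T_C/T_H, solving for T_H gives T_H = T_C/(1 − η) = 365.00/(1 − 0.822) = 2050 K.

T_H ≈ 2050 K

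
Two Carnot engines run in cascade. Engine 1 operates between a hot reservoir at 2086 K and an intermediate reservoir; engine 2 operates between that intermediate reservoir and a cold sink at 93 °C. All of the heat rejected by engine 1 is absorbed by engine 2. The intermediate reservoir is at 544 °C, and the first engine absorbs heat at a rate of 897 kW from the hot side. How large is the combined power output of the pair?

Ẇ_total ≈ 740 kW

T_C = 93 °C → 93 + 273.15 = 366.15 K.
Two reversible stages in series are equivalent to a single Carnot engine between T_H and T_C, so η_total = 1 − T_C/T_H = 1 − 366.15/2086.00 = 0.8245.
W_total = η_total · Q_H = 0.8245 × 897 = 740 kW.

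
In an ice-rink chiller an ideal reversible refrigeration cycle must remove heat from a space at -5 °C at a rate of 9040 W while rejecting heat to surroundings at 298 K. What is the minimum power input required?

T_C = -5 °C → -5 + 273.15 = 268.15 K.
The reversible coefficient of performance is COP_R = T_C/(T_H − T_C) = 268.15/29.85 = 8.9832.
W = Q_C/COP_R = 9040/8.9832 = 1010 W.

Ẇ_in ≈ 1010 W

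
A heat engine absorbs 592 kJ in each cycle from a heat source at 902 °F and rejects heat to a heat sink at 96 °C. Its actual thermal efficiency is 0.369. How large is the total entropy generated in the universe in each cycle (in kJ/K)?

T_H = 902 °F → (902 − 32) × 5/9 = 483.33 °C = 756.48 K.
T_C = 96 °C → 96 + 273.15 = 369.15 K.
W = η·Q_H = 0.369 × 592 = 218.4 kJ, so Q_C = Q_H − W = 373.6 kJ.
Entropy balance on the reservoirs: −Q_H/T_H = -0.7826 kJ/K, +Q_C/T_C = 1.012 kJ/K.
ΔS_univ = −Q_H/T_H + Q_C/T_C = 0.229 kJ/K (> 0, since η = 0.369 < η_Carnot = 0.512).

ΔS_univ ≈ 0.229 kJ/K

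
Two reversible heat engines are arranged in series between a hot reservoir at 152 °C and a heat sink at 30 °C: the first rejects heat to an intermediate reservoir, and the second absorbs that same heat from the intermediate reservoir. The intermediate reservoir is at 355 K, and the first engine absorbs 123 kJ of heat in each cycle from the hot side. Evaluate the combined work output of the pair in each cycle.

T_H = 152 °C → 152 + 273.15 = 425.15 K.
T_C = 30 °C → 30 + 273.15 = 303.15 K.
Two reversible stages in series are equivalent to a single Carnot engine between T_H and T_C, so η_total = 1 − T_C/T_H = 1 − 303.15/425.15 = 0.2870.
W_total = η_total · Q_H = 0.2870 × 123 = 35.3 kJ.

W_total ≈ 35.3 kJ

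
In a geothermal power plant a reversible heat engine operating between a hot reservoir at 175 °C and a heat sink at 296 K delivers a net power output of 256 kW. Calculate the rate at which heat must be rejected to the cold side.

T_H = 175 °C → 175 + 273.15 = 448.15 K.
For a reversible engine, η = 1 − T_C/T_H = 1 − 296.00/448.15 = 0.3395.
Since Q_C/Q_H = T_C/T_H and Q_H = W/η, Q_C = W·T_C/(T_H − T_C) = 256 × 296.00/152.15 = 498.0 kW.

Q̇_C ≈ 498.0 kW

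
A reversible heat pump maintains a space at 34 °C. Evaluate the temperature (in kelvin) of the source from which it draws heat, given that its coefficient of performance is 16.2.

T_H = 34 °C → 34 + 273.15 = 307.15 K.
COP_HP = T_H/(T_H − T_C) ⇒ T_C = T_H·(COP_HP − 1)/COP_HP = 307.15 × (16.2 − 1)/16.2 = 288 K.

T_C ≈ 288 K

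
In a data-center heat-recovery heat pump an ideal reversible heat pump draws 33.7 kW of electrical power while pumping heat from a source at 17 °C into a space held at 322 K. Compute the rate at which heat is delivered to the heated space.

T_C = 17 °C → 17 + 273.15 = 290.15 K.
Reversible heating COP: COP_HP = T_H/(T_H − T_C) = 322.00/31.85 = 10.1099.
Q_H = COP_HP · W = 10.1099 × 33.7 = 341 kW.

Q̇_H ≈ 341 kW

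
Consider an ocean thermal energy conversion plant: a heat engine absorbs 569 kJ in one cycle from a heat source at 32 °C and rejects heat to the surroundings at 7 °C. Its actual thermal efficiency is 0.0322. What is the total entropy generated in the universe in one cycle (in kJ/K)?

ΔS_univ ≈ 0.101 kJ/K

T_H = 32 °C → 32 + 273.15 = 305.15 K.
T_C = 7 °C → 7 + 273.15 = 280.15 K.
W = η·Q_H = 0.0322 × 569 = 18.32 kJ, so Q_C = Q_H − W = 550.7 kJ.
The hot reservoir loses entropy Q_H/T_H = 569/305.15 = 1.865 kJ/K; the cold reservoir gains Q_C/T_C = 550.7/280.15 = 1.966 kJ/K.
ΔS_univ = −Q_H/T_H + Q_C/T_C = 0.101 kJ/K (> 0, since η = 0.0322 < η_Carnot = 0.082).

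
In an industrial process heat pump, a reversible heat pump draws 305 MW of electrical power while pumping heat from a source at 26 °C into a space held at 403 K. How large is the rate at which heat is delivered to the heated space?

T_C = 26 °C → 26 + 273.15 = 299.15 K.
The Carnot heat-pump COP is COP_HP = T_H/(T_H − T_C) = 403.00/103.85 = 3.8806.
Q_H = COP_HP · W = 3.8806 × 305 = 1184 MW.

Q̇_H ≈ 1184 MW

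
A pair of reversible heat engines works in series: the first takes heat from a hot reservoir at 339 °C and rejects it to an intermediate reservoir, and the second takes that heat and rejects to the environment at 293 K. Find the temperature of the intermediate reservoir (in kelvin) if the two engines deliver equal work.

T_H = 339 °C → 339 + 273.15 = 612.15 K.
For reversible stages Q_m = Q_H·(T_m/T_H). Setting W₁ = Q_H(1 − T_m/T_H) equal to W₂ = Q_m(1 − T_C/T_m) = Q_H·(T_m − T_C)/T_H gives T_H − T_m = T_m − T_C, so T_m = (T_H + T_C)/2 = (612.15 + 293.00)/2 = 453 K.

T_m ≈ 453 K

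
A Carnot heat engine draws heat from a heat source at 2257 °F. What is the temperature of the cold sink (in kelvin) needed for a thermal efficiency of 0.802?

T_C ≈ 299 K

T_H = 2257 °F → (2257 − 32) × 5/9 = 1236.11 °C = 1509.26 K.
From η = 1 − T_C/T_H, T_C = T_H·(1 − η) = 1509.26 × (1 − 0.802) = 299 K.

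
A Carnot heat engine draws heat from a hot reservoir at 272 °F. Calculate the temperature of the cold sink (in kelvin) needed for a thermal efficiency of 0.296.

T_H = 272 °F → (272 − 32) × 5/9 = 133.33 °C = 406.48 K.
From η = 1 − T_C/T_H, T_C = T_H·(1 − η) = 406.48 × (1 − 0.296) = 286 K.

T_C ≈ 286 K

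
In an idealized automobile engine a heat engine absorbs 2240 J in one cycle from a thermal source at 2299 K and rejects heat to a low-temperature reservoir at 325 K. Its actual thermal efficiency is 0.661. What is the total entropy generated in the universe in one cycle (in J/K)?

W = η·Q_H = 0.661 × 2240 = 1481 J, so Q_C = Q_H − W = 759.4 J.
Entropy balance on the reservoirs: −Q_H/T_H = -0.9743 J/K, +Q_C/T_C = 2.336 J/K.
ΔS_univ = −Q_H/T_H + Q_C/T_C = 1.36 J/K (> 0, since η = 0.661 < η_Carnot = 0.859).

ΔS_univ ≈ 1.36 J/K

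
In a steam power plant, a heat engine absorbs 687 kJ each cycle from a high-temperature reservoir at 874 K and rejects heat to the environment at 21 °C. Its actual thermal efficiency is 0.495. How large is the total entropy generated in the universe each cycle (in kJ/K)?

T_C = 21 °C → 21 + 273.15 = 294.15 K.
W = η·Q_H = 0.495 × 687 = 340.1 kJ, so Q_C = Q_H − W = 346.9 kJ.
Entropy balance on the reservoirs: −Q_H/T_H = -0.7860 kJ/K, +Q_C/T_C = 1.179 kJ/K.
ΔS_univ = −Q_H/T_H + Q_C/T_C = 0.393 kJ/K (> 0, since η = 0.495 < η_Carnot = 0.663).

ΔS_univ ≈ 0.393 kJ/K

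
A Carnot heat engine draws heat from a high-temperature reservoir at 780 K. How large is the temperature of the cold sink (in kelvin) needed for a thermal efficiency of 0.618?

T_C ≈ 298.0 K

From η = 1 − T_C/T_H, T_C = T_H·(1 − η) = 780.00 × (1 − 0.618) = 298.0 K.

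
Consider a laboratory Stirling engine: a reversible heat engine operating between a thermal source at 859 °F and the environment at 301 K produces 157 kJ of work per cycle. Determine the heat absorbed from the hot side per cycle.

T_H = 859 °F → (859 − 32) × 5/9 = 459.44 °C = 732.59 K.
Carnot efficiency: η = 1 − T_C/T_H = 1 − 301.00/732.59 = 0.5891.
Q_H = W/η = 157/0.5891 = 266 kJ.

Q_H ≈ 266 kJ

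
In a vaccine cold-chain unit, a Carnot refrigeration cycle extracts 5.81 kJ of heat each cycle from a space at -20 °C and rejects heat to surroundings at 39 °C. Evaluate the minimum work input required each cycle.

W_in ≈ 1.35 kJ

T_H = 39 °C → 39 + 273.15 = 312.15 K.
T_C = -20 °C → -20 + 273.15 = 253.15 K.
Carnot COP: COP_R = T_C/(T_H − T_C) = 253.15/59.00 = 4.2907.
W = Q_C/COP_R = 5.81/4.2907 = 1.35 kJ.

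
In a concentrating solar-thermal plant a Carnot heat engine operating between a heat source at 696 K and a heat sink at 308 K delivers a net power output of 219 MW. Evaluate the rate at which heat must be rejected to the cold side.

Q̇_C ≈ 174 MW

η_rev = 1 − T_C/T_H = 1 − 308.00/696.00 = 0.5575.
Since Q_C/Q_H = T_C/T_H and Q_H = W/η, Q_C = W·T_C/(T_H − T_C) = 219 × 308.00/388.00 = 174 MW.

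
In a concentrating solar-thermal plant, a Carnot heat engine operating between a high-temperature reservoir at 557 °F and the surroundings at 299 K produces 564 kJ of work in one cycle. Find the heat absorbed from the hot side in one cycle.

T_H = 557 °F → (557 − 32) × 5/9 = 291.67 °C = 564.82 K.
The Carnot efficiency is η = 1 − T_C/T_H = 1 − 299.00/564.82 = 0.4706.
Q_H = W/η = 564/0.4706 = 1198 kJ.

Q_H ≈ 1198 kJ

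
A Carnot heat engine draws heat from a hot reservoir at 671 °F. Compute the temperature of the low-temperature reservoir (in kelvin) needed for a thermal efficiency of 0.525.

T_C ≈ 298 K

T_H = 671 °F → (671 − 32) × 5/9 = 355.00 °C = 628.15 K.
From η = 1 − T_C/T_H, T_C = T_H·(1 − η) = 628.15 × (1 − 0.525) = 298 K.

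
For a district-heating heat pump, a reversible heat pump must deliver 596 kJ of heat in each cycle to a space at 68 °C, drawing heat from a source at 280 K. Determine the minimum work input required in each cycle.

T_H = 68 °C → 68 + 273.15 = 341.15 K.
The Carnot heat-pump COP is COP_HP = T_H/(T_H − T_C) = 341.15/61.15 = 5.5789.
W = Q_H/COP_HP = 596/5.5789 = 107 kJ.

W_in ≈ 107 kJ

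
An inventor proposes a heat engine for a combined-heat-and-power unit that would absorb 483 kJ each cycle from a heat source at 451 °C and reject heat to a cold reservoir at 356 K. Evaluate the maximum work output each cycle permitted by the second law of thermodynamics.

T_H = 451 °C → 451 + 273.15 = 724.15 K.
No engine can exceed the Carnot limit: η_max = 1 − T_C/T_H = 1 − 356.00/724.15 = 0.5084.
W_max = η_max · Q_H = 0.5084 × 483 = 245.6 kJ.

W_max ≈ 245.6 kJ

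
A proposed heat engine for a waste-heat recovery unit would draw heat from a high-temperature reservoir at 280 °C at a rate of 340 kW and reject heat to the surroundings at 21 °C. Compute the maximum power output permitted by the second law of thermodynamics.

Ẇ_max ≈ 159.2 kW

T_H = 280 °C → 280 + 273.15 = 553.15 K.
T_C = 21 °C → 21 + 273.15 = 294.15 K.
By the Carnot theorem, η_max = 1 − T_C/T_H = 1 − 294.15/553.15 = 0.4682.
W_max = η_max · Q_H = 0.4682 × 340 = 159.2 kW.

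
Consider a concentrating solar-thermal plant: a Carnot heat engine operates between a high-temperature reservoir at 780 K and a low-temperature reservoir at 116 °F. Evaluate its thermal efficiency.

η ≈ 0.590

T_C = 116 °F → (116 − 32) × 5/9 = 46.67 °C = 319.82 K.
For a reversible engine, η = 1 − T_C/T_H = 1 − 319.82/780.00 = 0.590.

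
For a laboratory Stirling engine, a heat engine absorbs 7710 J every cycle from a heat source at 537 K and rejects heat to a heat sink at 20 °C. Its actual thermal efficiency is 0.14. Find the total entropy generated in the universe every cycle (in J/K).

T_C = 20 °C → 20 + 273.15 = 293.15 K.
W = η·Q_H = 0.14 × 7710 = 1079 J, so Q_C = Q_H − W = 6631 J.
Entropy balance on the reservoirs: −Q_H/T_H = -14.36 J/K, +Q_C/T_C = 22.62 J/K.
ΔS_univ = −Q_H/T_H + Q_C/T_C = 8.26 J/K (> 0, since η = 0.14 < η_Carnot = 0.454).

ΔS_univ ≈ 8.26 J/K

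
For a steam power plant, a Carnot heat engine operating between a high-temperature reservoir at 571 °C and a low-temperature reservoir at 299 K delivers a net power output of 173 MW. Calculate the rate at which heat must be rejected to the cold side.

Q̇_C ≈ 94.9 MW

T_H = 571 °C → 571 + 273.15 = 844.15 K.
The Carnot efficiency is η = 1 − T_C/T_H = 1 − 299.00/844.15 = 0.6458.
Since Q_C/Q_H = T_C/T_H and Q_H = W/η, Q_C = W·T_C/(T_H − T_C) = 173 × 299.00/545.15 = 94.9 MW.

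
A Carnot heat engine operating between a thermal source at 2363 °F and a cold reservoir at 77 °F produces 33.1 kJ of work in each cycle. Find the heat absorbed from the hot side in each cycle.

T_H = 2363 °F → (2363 − 32) × 5/9 = 1295.00 °C = 1568.15 K.
T_C = 77 °F → (77 − 32) × 5/9 = 25.00 °C = 298.15 K.
The Carnot efficiency is η = 1 − T_C/T_H = 1 − 298.15/1568.15 = 0.8099.
Q_H = W/η = 33.1/0.8099 = 40.9 kJ.

Q_H ≈ 40.9 kJ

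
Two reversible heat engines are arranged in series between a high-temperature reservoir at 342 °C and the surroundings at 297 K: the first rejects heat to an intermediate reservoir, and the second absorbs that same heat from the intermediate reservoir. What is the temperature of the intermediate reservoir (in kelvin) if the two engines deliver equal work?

T_H = 342 °C → 342 + 273.15 = 615.15 K.
For reversible stages Q_m = Q_H·(T_m/T_H). Setting W₁ = Q_H(1 − T_m/T_H) equal to W₂ = Q_m(1 − T_C/T_m) = Q_H·(T_m − T_C)/T_H gives T_H − T_m = T_m − T_C, so T_m = (T_H + T_C)/2 = (615.15 + 297.00)/2 = 456 K.

T_m ≈ 456 K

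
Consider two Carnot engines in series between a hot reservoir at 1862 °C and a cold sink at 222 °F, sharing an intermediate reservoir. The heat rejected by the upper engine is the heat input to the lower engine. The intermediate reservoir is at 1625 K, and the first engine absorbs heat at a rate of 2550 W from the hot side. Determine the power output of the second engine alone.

Ẇ₂ ≈ 1490 W

T_H = 1862 °C → 1862 + 273.15 = 2135.15 K.
T_C = 222 °F → (222 − 32) × 5/9 = 105.56 °C = 378.71 K.
Heat entering the second stage: Q_m = Q_H·(T_m/T_H) = 2550 × 1625.00/2135.15 = 1940 W.
Second-stage efficiency η₂ = 1 − T_C/T_m = 1 − 378.71/1625.00 = 0.7670, so W₂ = η₂·Q_m = 1490 W.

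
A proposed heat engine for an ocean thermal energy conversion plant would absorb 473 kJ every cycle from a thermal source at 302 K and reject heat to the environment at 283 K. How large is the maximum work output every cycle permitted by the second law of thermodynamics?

The second-law ceiling is the Carnot efficiency, η_max = 1 − T_C/T_H = 1 − 283.00/302.00 = 0.0629.
W_max = η_max · Q_H = 0.0629 × 473 = 29.76 kJ.

W_max ≈ 29.76 kJ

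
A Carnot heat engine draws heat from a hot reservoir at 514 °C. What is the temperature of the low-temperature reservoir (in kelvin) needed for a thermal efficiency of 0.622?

T_C ≈ 298 K

T_H = 514 °C → 514 + 273.15 = 787.15 K.
From η = 1 − T_C/T_H, T_C = T_H·(1 − η) = 787.15 × (1 − 0.622) = 298 K.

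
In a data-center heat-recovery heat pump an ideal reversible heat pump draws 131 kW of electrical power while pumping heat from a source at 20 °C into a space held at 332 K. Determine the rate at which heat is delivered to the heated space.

Q̇_H ≈ 1119 kW

T_C = 20 °C → 20 + 273.15 = 293.15 K.
The Carnot heat-pump COP is COP_HP = T_H/(T_H − T_C) = 332.00/38.85 = 8.5457.
Q_H = COP_HP · W = 8.5457 × 131 = 1119 kW.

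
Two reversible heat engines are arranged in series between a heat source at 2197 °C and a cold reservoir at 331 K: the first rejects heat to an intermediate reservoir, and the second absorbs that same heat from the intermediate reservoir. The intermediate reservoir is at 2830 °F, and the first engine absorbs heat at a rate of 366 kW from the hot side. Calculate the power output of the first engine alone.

Ẇ₁ ≈ 95.21 kW

T_H = 2197 °C → 2197 + 273.15 = 2470.15 K.
T_m = 2830 °F → (2830 − 32) × 5/9 = 1554.44 °C = 1827.59 K.
First-stage efficiency η₁ = 1 − T_m/T_H = 1 − 1827.59/2470.15 = 0.2601.
W₁ = η₁·Q_H = 0.2601 × 366 = 95.21 kW.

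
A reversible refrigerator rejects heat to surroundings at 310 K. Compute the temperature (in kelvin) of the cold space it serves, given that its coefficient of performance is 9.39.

T_C ≈ 280 K

COP_R = T_C/(T_H − T_C) ⇒ T_C = T_H·COP_R/(1 + COP_R) = 310.00 × 9.39/(1 + 9.39) = 280 K.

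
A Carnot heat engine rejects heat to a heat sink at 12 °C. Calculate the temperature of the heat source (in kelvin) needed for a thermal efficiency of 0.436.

T_H ≈ 505.6 K

T_C = 12 °C → 12 + 273.15 = 285.15 K.
From η = 1 − T_C/T_H, solving for T_H gives T_H = T_C/(1 − η) = 285.15/(1 − 0.436) = 505.6 K.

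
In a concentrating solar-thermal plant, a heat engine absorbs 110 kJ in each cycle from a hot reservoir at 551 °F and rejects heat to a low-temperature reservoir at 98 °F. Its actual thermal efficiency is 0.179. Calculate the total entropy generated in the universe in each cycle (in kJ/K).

ΔS_univ ≈ 0.0956 kJ/K

T_H = 551 °F → (551 − 32) × 5/9 = 288.33 °C = 561.48 K.
T_C = 98 °F → (98 − 32) × 5/9 = 36.67 °C = 309.82 K.
W = η·Q_H = 0.179 × 110 = 19.69 kJ, so Q_C = Q_H − W = 90.31 kJ.
Reservoir entropy changes: ΔS_H = −Q_H/T_H = −110/561.48 = -0.1959 kJ/K and ΔS_C = +Q_C/T_C = 90.31/309.82 = 0.2915 kJ/K.
ΔS_univ = −Q_H/T_H + Q_C/T_C = 0.0956 kJ/K (> 0, since η = 0.179 < η_Carnot = 0.448).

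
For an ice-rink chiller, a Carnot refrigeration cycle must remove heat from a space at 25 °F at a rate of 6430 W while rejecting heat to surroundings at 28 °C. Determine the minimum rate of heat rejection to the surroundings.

Q̇_H ≈ 7190 W

T_H = 28 °C → 28 + 273.15 = 301.15 K.
T_C = 25 °F → (25 − 32) × 5/9 = -3.89 °C = 269.26 K.
For a reversible cycle Q_H/Q_C = T_H/T_C, so Q_H = Q_C·T_H/T_C = 6430 × 301.15/269.26 = 7190 W.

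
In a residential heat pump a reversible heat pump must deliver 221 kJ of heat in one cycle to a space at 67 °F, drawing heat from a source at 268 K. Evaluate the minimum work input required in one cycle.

T_H = 67 °F → (67 − 32) × 5/9 = 19.44 °C = 292.59 K.
COP_HP = T_H/(T_H − T_C) = 292.59/24.59 = 11.8968.
W = Q_H/COP_HP = 221/11.8968 = 18.58 kJ.

W_in ≈ 18.58 kJ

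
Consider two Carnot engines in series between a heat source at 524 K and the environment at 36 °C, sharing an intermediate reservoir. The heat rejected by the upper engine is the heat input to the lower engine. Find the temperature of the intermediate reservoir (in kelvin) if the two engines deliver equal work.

T_m ≈ 417 K

T_C = 36 °C → 36 + 273.15 = 309.15 K.
For reversible stages Q_m = Q_H·(T_m/T_H). Setting W₁ = Q_H(1 − T_m/T_H) equal to W₂ = Q_m(1 − T_C/T_m) = Q_H·(T_m − T_C)/T_H gives T_H − T_m = T_m − T_C, so T_m = (T_H + T_C)/2 = (524.00 + 309.15)/2 = 417 K.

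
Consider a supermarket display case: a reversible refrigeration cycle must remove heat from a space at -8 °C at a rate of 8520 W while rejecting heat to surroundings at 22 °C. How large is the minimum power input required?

T_H = 22 °C → 22 + 273.15 = 295.15 K.
T_C = -8 °C → -8 + 273.15 = 265.15 K.
COP_R = T_C/(T_H − T_C) = 265.15/30.00 = 8.8383.
W = Q_C/COP_R = 8520/8.8383 = 964 W.

Ẇ_in ≈ 964 W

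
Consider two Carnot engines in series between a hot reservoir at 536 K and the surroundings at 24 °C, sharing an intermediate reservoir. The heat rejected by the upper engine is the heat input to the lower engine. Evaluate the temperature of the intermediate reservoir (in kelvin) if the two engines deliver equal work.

T_C = 24 °C → 24 + 273.15 = 297.15 K.
For reversible stages Q_m = Q_H·(T_m/T_H). Setting W₁ = Q_H(1 − T_m/T_H) equal to W₂ = Q_m(1 − T_C/T_m) = Q_H·(T_m − T_C)/T_H gives T_H − T_m = T_m − T_C, so T_m = (T_H + T_C)/2 = (536.00 + 297.15)/2 = 417 K.

T_m ≈ 417 K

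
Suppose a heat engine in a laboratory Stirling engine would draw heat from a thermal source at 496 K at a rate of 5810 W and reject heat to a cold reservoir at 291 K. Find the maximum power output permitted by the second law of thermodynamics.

No engine can exceed the Carnot limit: η_max = 1 − T_C/T_H = 1 − 291.00/496.00 = 0.4133.
W_max = η_max · Q_H = 0.4133 × 5810 = 2400 W.

Ẇ_max ≈ 2400 W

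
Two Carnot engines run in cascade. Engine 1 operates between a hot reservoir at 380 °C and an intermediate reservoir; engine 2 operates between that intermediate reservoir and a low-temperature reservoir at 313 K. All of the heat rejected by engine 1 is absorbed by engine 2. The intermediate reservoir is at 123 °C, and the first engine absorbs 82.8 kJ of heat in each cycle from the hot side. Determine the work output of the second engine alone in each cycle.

T_H = 380 °C → 380 + 273.15 = 653.15 K.
T_m = 123 °C → 123 + 273.15 = 396.15 K.
Heat entering the second stage: Q_m = Q_H·(T_m/T_H) = 82.8 × 396.15/653.15 = 50.22 kJ.
Second-stage efficiency η₂ = 1 − T_C/T_m = 1 − 313.00/396.15 = 0.2099, so W₂ = η₂·Q_m = 10.54 kJ.

W₂ ≈ 10.54 kJ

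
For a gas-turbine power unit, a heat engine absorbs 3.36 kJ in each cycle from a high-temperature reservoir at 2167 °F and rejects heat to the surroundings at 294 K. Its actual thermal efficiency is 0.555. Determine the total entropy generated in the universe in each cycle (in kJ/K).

ΔS_univ ≈ 0.00278 kJ/K

T_H = 2167 °F → (2167 − 32) × 5/9 = 1186.11 °C = 1459.26 K.
W = η·Q_H = 0.555 × 3.36 = 1.865 kJ, so Q_C = Q_H − W = 1.495 kJ.
The hot reservoir loses entropy Q_H/T_H = 3.36/1459.26 = 0.002303 kJ/K; the cold reservoir gains Q_C/T_C = 1.495/294.00 = 0.005086 kJ/K.
ΔS_univ = −Q_H/T_H + Q_C/T_C = 0.00278 kJ/K (> 0, since η = 0.555 < η_Carnot = 0.799).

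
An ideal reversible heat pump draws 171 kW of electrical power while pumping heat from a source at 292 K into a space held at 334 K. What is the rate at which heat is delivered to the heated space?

The Carnot heat-pump COP is COP_HP = T_H/(T_H − T_C) = 334.00/42.00 = 7.9524.
Q_H = COP_HP · W = 7.9524 × 171 = 1360 kW.

Q̇_H ≈ 1360 kW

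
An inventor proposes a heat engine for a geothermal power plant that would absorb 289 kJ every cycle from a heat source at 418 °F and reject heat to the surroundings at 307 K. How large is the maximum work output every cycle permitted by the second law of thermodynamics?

W_max ≈ 107.0 kJ

T_H = 418 °F → (418 − 32) × 5/9 = 214.44 °C = 487.59 K.
By the Carnot theorem, η_max = 1 − T_C/T_H = 1 − 307.00/487.59 = 0.3704.
W_max = η_max · Q_H = 0.3704 × 289 = 107.0 kJ.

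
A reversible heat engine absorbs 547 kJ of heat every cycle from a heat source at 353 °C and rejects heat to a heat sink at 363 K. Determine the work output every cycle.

W ≈ 230 kJ

T_H = 353 °C → 353 + 273.15 = 626.15 K.
η_rev = 1 − T_C/T_H = 1 − 363.00/626.15 = 0.4203.
W = η·Q_H = 0.4203 × 547 = 230 kJ.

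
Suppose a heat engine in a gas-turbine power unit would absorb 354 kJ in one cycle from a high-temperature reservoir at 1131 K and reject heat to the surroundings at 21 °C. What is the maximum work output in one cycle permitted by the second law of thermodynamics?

T_C = 21 °C → 21 + 273.15 = 294.15 K.
By the Carnot theorem, η_max = 1 − T_C/T_H = 1 − 294.15/1131.00 = 0.7399.
W_max = η_max · Q_H = 0.7399 × 354 = 261.9 kJ.

W_max ≈ 261.9 kJ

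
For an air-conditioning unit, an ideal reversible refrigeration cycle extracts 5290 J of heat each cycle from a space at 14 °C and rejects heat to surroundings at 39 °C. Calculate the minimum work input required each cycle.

W_in ≈ 460.6 J

T_H = 39 °C → 39 + 273.15 = 312.15 K.
T_C = 14 °C → 14 + 273.15 = 287.15 K.
Carnot COP: COP_R = T_C/(T_H − T_C) = 287.15/25.00 = 11.4860.
W = Q_C/COP_R = 5290/11.4860 = 460.6 J.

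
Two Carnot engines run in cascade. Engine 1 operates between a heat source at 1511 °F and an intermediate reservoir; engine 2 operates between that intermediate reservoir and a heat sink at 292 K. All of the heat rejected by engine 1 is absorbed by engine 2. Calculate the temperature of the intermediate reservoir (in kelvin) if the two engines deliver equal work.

T_m ≈ 693 K

T_H = 1511 °F → (1511 − 32) × 5/9 = 821.67 °C = 1094.82 K.
For reversible stages Q_m = Q_H·(T_m/T_H). Setting W₁ = Q_H(1 − T_m/T_H) equal to W₂ = Q_m(1 − T_C/T_m) = Q_H·(T_m − T_C)/T_H gives T_H − T_m = T_m − T_C, so T_m = (T_H + T_C)/2 = (1094.82 + 292.00)/2 = 693 K.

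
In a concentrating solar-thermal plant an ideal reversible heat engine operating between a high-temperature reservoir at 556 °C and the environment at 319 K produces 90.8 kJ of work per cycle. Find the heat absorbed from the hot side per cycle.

Q_H ≈ 148 kJ

T_H = 556 °C → 556 + 273.15 = 829.15 K.
Since the cycle is reversible, η = 1 − T_C/T_H = 1 − 319.00/829.15 = 0.6153.
Q_H = W/η = 90.8/0.6153 = 148 kJ.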